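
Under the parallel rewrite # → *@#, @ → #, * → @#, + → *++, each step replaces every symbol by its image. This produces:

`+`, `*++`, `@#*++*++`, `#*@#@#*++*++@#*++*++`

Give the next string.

φ(#*@#@#*++*++@#*++*++) expands symbol-by-symbol to *@# @# # *@# # *@# @# *++ *++ @# *++ *++ # *@# @# *++ *++ @# *++ *++; joining the 20 pieces gives the next term.

*@#@##*@##*@#@#*++*++@#*++*++#*@#@#*++*++@#*++*++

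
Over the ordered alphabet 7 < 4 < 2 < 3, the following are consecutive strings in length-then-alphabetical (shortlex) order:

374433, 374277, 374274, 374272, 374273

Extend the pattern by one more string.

374247

Treat 374273 as a base-4 numeral over the given alphabet and add one, carrying through any trailing 3's.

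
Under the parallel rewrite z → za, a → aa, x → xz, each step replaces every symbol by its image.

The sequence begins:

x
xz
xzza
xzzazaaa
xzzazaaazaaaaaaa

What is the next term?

Rewriting the 16 symbols of xzzazaaazaaaaaaa one by one yields xz za za aa za aa aa aa za aa aa aa aa aa aa aa; concatenated:

xzzazaaazaaaaaaazaaaaaaaaaaaaaaa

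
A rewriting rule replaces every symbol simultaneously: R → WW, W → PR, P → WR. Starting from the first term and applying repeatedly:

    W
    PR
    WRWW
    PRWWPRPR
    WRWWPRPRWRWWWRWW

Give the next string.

PRWWPRPRWRWWWRWWPRWWPRPRPRWWPRPR

Replace each of the 16 characters of WRWWPRPRWRWWWRWW in place — PR WW PR PR WR WW WR WW PR WW PR PR PR WW PR PR — and concatenate.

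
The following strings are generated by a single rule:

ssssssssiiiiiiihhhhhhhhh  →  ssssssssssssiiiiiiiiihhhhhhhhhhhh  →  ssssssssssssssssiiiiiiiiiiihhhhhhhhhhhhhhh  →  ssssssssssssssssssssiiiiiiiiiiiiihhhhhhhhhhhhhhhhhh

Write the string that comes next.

ssssssssssssssssssssssssiiiiiiiiiiiiiiihhhhhhhhhhhhhhhhhhhhh

Each string has the form s^{4n} i^{2n+3} h^{3n+3}, where the shown terms are n = 2, 3, 4, 5.
Setting n = 6 gives 24, 15, 21 characters in each block.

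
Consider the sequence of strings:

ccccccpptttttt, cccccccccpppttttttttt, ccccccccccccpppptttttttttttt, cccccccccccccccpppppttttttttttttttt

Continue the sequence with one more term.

Each string has the form c^{3n+3} p^{n+1} t^{3n+3} (n = 1, 2, …).
For the next term, n = 5, so the run lengths are 18, 6, 18.

ccccccccccccccccccpppppptttttttttttttttttt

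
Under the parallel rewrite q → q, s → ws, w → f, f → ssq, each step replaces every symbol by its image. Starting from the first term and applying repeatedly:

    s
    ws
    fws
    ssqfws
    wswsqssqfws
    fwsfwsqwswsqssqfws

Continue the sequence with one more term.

Replace each of the 18 characters of fwsfwsqwswsqssqfws in place — ssq f ws ssq f ws q f ws f ws q ws ws q ssq f ws — and concatenate.

ssqfwsssqfwsqfwsfwsqwswsqssqfws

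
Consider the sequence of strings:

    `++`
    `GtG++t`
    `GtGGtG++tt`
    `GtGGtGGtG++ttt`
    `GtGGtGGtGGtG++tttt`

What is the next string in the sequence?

s(k+1) = GtG·s(k)·t, so each term gains GtG as a prefix and t as a suffix.
Applying this once more to GtGGtGGtGGtG++tttt:

GtGGtGGtGGtGGtG++ttttt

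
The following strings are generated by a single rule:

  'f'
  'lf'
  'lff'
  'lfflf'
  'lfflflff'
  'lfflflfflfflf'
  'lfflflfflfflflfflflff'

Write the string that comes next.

lfflflfflfflflfflflfflfflflfflfflf

From term 3 onward, concatenate the last term with the second-to-last: lf·f = lff, lff·lf = lfflf, …
The next term joins lfflflfflfflflfflflff and lfflflfflfflf.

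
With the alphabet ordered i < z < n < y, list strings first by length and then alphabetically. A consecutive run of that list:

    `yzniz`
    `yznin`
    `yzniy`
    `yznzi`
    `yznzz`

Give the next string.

yznzn

Treat yznzz as a base-4 numeral over the given alphabet and add one, carrying through any trailing y's.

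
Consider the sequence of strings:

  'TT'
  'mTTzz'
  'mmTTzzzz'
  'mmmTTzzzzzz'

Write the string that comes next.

mmmmTTzzzzzzzz

s(k+1) = m·s(k)·zz, so each term gains m as a prefix and zz as a suffix.
One more step from mmmTTzzzzzz gives the answer.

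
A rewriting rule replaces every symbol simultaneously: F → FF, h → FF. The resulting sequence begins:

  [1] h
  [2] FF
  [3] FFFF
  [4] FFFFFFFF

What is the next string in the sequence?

Rewriting each symbol of FFFFFFFF: F→FF, F→FF, F→FF, F→FF, F→FF, F→FF, F→FF, F→FF, which concatenates to FF FF FF FF FF FF FF FF.

FFFFFFFFFFFFFFFF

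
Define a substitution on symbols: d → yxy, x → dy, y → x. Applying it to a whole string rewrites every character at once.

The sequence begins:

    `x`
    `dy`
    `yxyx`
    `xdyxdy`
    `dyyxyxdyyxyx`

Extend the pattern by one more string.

Rewriting each symbol of dyyxyxdyyxyx: d→yxy, y→x, y→x, x→dy, y→x, x→dy, d→yxy, y→x, y→x, x→dy, y→x, x→dy, which concatenates to yxy x x dy x dy yxy x x dy x dy.

yxyxxdyxdyyxyxxdyxdy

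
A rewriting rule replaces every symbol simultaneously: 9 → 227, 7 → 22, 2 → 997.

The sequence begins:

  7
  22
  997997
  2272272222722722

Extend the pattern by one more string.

Rewriting the 16 symbols of 2272272222722722 one by one yields 997 997 22 997 997 22 997 997 997 997 22 997 997 22 997 997; concatenated:

99799722997997229979979979972299799722997997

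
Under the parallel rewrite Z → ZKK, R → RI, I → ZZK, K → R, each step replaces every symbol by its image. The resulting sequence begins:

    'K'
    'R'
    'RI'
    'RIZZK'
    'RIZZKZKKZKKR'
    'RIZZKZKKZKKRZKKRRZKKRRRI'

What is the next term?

Rewriting the 24 symbols of RIZZKZKKZKKRZKKRRZKKRRRI one by one yields RI ZZK ZKK ZKK R ZKK R R ZKK R R RI ZKK R R RI RI ZKK R R RI RI RI ZZK; concatenated:

RIZZKZKKZKKRZKKRRZKKRRRIZKKRRRIRIZKKRRRIRIRIZZK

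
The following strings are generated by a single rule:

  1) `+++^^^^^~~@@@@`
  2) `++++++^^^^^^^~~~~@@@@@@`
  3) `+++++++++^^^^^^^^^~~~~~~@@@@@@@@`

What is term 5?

+++++++++++++++^^^^^^^^^^^^^~~~~~~~~~~@@@@@@@@@@@@

Reading off run lengths: + runs 3, 6, 9; ^ runs 5, 7, 9; ~ runs 2, 4, 6; @ runs 4, 6, 8 — each is linear in n (n = 1, 2, …).
At n = 5 the blocks have lengths 15, 13, 10, 12.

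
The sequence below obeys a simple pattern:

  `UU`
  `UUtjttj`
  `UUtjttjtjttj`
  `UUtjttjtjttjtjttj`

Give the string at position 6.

UUtjttjtjttjtjttjtjttjtjttj

The strings grow by a fixed suffix tjttj each time.
From UUtjttjtjttjtjttj, 2 further steps: UUtjttjtjttjtjttj → UUtjttjtjttjtjttjtjttj → (answer).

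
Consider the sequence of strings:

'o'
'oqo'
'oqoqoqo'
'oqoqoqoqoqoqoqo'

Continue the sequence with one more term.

Every step duplicates the string with 'q' between the halves.
Doubling oqoqoqoqoqoqoqo with 'q' between the halves:

oqoqoqoqoqoqoqoqoqoqoqoqoqoqoqo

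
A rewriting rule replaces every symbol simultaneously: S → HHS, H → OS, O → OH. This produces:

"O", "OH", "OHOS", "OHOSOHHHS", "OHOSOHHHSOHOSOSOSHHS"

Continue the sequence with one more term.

OHOSOHHHSOHOSOSOSHHSOHOSOHHHSOHHHSOHHHSOSOSHHS

φ(OHOSOHHHSOHOSOSOSHHS) expands symbol-by-symbol to OH OS OH HHS OH OS OS OS HHS OH OS OH HHS OH HHS OH HHS OS OS HHS; joining the 20 pieces gives the next term.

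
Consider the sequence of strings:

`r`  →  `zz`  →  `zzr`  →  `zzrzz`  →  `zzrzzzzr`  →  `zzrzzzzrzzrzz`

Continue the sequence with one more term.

Each term (from the third on) is the previous term followed by the one before it: term 3 = zz·r = zzr.
Continuing: zzrzzzzrzzrzz · zzrzzzzr gives term 7.

zzrzzzzrzzrzzzzrzzzzr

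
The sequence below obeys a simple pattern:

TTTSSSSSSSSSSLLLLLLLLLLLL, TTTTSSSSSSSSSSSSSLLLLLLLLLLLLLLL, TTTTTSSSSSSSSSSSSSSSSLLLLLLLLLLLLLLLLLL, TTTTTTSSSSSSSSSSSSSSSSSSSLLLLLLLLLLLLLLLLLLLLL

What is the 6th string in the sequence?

TTTTTTTTSSSSSSSSSSSSSSSSSSSSSSSSSLLLLLLLLLLLLLLLLLLLLLLLLLLL

Term n consists of n T's, followed by 3n+1 S's, followed by 3n+3 L's, where the shown terms are n = 3, 4, 5, 6.
For term 6, n = 8, so the run lengths are 8, 25, 27.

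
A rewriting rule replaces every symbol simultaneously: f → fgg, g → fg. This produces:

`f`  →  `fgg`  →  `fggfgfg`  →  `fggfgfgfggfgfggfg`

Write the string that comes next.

Applying the rule to each of the 17 symbols of fggfgfgfggfgfggfg gives the pieces fgg fg fg fgg fg fgg fg fgg fg fg fgg fg fgg fg fg fgg fg, which concatenate to the answer.

fggfgfgfggfgfggfgfggfgfgfggfgfggfgfgfggfg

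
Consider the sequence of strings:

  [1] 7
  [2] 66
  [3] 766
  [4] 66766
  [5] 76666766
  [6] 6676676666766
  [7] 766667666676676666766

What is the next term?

Each term (from the third on) is the two preceding terms concatenated in order: term 3 = 7·66 = 766.
Continuing: 6676676666766 · 766667666676676666766 gives term 8.

6676676666766766667666676676666766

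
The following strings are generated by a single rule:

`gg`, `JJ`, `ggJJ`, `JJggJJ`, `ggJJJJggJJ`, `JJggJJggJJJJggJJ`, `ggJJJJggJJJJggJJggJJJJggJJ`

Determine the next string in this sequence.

Each term (from the third on) is the two preceding terms concatenated in order: term 3 = gg·JJ = ggJJ.
So term 8 is JJggJJggJJJJggJJ·ggJJJJggJJJJggJJggJJJJggJJ.

JJggJJggJJJJggJJggJJJJggJJJJggJJggJJJJggJJ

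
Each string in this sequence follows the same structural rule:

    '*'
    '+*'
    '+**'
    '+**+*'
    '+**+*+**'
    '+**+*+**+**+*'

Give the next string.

+**+*+**+**+*+**+*+**

Each term (from the third on) is the previous term followed by the one before it: term 3 = +*·* = +**.
The next term joins +**+*+**+**+* and +**+*+**.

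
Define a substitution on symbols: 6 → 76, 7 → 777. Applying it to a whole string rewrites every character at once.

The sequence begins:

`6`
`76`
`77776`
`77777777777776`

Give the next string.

77777777777777777777777777777777777777776

Replace each of the 14 characters of 77777777777776 in place — 777 777 777 777 777 777 777 777 777 777 777 777 777 76 — and concatenate.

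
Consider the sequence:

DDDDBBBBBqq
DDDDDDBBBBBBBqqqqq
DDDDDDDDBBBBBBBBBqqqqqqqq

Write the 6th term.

DDDDDDDDDDDDDDBBBBBBBBBBBBBBBqqqqqqqqqqqqqqqqq

Term n consists of 2n+2 D's, followed by 2n+3 B's, followed by 3n-1 q's (n = 1, 2, …).
For term 6, n = 6, so the run lengths are 14, 15, 17.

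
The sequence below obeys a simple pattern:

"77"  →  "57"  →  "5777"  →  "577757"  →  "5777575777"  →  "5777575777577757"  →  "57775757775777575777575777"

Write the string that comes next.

This is a Fibonacci-style word recurrence s(k) = s(k−1)·s(k−2): e.g. 57·77 = 5777.
So term 8 is 57775757775777575777575777·5777575777577757.

577757577757775757775757775777575777577757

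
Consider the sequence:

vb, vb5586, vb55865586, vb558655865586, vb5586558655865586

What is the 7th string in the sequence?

vb558655865586558655865586

Every step adds 5586 to the end: s(k+1) = s(k)·5586.
From vb5586558655865586, 2 further steps: vb5586558655865586 → vb55865586558655865586 → (answer).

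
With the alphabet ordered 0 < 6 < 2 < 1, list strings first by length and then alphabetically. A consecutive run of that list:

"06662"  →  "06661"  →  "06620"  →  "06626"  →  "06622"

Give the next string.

06621

Find the rightmost character of 06622 below 1, bump it to the next letter, and reset everything to its right to 0.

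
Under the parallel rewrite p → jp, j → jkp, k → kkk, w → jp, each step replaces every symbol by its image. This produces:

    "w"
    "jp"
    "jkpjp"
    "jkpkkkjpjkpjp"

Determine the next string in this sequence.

Rewriting the 13 symbols of jkpkkkjpjkpjp one by one yields jkp kkk jp kkk kkk kkk jkp jp jkp kkk jp jkp jp; concatenated:

jkpkkkjpkkkkkkkkkjkpjpjkpkkkjpjkpjp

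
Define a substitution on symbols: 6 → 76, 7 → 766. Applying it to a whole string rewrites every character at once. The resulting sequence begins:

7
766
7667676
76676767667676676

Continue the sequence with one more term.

Applying the rule to each of the 17 symbols of 76676767667676676 gives the pieces 766 76 76 766 76 766 76 766 76 76 766 76 766 76 76 766 76, which concatenate to the answer.

76676767667676676766767676676766767676676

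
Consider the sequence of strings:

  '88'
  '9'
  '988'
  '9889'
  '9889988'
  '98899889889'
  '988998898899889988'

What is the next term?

98899889889988998898899889889

From term 3 onward, concatenate the last term with the second-to-last: 9·88 = 988, 988·9 = 9889, …
Continuing: 988998898899889988 · 98899889889 gives term 8.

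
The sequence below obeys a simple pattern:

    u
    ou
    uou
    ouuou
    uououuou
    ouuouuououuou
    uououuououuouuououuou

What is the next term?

This is a Fibonacci-style word recurrence s(k) = s(k−2)·s(k−1): e.g. u·ou = uou.
The next term joins ouuouuououuou and uououuououuouuououuou.

ouuouuououuouuououuououuouuououuou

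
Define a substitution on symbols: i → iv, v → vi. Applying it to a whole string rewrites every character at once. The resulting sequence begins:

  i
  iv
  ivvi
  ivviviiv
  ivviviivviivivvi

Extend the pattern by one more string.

ivviviivviivivviviivivviivviviiv

Replace each of the 16 characters of ivviviivviivivvi in place — iv vi vi iv vi iv iv vi vi iv iv vi iv vi vi iv — and concatenate.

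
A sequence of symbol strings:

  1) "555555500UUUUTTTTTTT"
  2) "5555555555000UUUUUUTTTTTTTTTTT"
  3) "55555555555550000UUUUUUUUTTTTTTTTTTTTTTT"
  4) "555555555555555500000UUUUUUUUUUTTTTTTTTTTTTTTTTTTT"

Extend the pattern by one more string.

5555555555555555555000000UUUUUUUUUUUUTTTTTTTTTTTTTTTTTTTTTTT

Each string has the form 5^{3n+1} 0^{n} U^{2n} T^{4n-1}, where the shown terms are n = 2, 3, 4, 5.
For the next term, n = 6, so the run lengths are 19, 6, 12, 23.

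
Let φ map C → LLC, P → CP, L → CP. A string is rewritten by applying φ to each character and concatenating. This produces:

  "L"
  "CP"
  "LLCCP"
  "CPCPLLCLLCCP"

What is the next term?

LLCCPLLCCPCPCPLLCCPCPLLCLLCCP

Expanding CPCPLLCLLCCP: C→LLC, P→CP, C→LLC, P→CP, L→CP, L→CP, C→LLC, L→CP, L→CP, C→LLC, C→LLC, P→CP. Concatenated: LLC CP LLC CP CP CP LLC CP CP LLC LLC CP.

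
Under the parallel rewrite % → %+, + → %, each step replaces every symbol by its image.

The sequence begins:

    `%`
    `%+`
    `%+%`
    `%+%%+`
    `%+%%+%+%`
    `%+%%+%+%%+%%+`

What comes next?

φ(%+%%+%+%%+%%+) expands symbol-by-symbol to %+ % %+ %+ % %+ % %+ %+ % %+ %+ %; joining the 13 pieces gives the next term.

%+%%+%+%%+%%+%+%%+%+%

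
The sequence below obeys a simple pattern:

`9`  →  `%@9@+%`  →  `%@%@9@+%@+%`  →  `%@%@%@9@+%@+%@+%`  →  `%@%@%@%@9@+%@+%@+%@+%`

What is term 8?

Each term wraps the previous one in %@ on the left and @+% on the right.
From %@%@%@%@9@+%@+%@+%@+%, 3 further steps: %@%@%@%@9@+%@+%@+%@+% → %@%@%@%@%@9@+%@+%@+%@+%@+% → %@%@%@%@%@%@9@+%@+%@+%@+%@+%@+% → (answer).

%@%@%@%@%@%@%@9@+%@+%@+%@+%@+%@+%@+%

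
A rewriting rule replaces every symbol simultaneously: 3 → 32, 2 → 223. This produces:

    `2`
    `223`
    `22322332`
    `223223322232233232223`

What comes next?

2232233222322332322232232233222322332322233222322322332

Applying the rule to each of the 21 symbols of 223223322232233232223 gives the pieces 223 223 32 223 223 32 32 223 223 223 32 223 223 32 32 223 32 223 223 223 32, which concatenate to the answer.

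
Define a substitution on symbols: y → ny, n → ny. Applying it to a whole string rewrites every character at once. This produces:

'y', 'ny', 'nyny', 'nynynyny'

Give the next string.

Apply φ to nynynyny symbol by symbol: n→ny, y→ny, n→ny, y→ny, n→ny, y→ny, n→ny, y→ny; joined: ny ny ny ny ny ny ny ny.

nynynynynynynyny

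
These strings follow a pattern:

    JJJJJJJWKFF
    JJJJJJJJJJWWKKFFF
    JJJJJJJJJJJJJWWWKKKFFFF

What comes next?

Reading off run lengths: J runs 7, 10, 13; W runs 1, 2, 3; K runs 1, 2, 3; F runs 2, 3, 4 — each is linear in n, where the shown terms are n = 2, 3, 4.
At n = 5 the blocks have lengths 16, 4, 4, 5.

JJJJJJJJJJJJJJJJWWWWKKKKFFFFF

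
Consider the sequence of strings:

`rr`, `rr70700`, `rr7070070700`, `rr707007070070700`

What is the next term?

rr70700707007070070700

The strings grow by a fixed suffix 70700 each time.
So the next term is rr707007070070700·70700.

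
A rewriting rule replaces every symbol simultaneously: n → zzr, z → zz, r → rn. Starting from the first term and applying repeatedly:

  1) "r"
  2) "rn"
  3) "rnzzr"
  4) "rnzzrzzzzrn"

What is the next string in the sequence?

rnzzrzzzzrnzzzzzzzzrnzzr

Expanding rnzzrzzzzrn: r→rn, n→zzr, z→zz, z→zz, r→rn, z→zz, z→zz, z→zz, z→zz, r→rn, n→zzr. Concatenated: rn zzr zz zz rn zz zz zz zz rn zzr.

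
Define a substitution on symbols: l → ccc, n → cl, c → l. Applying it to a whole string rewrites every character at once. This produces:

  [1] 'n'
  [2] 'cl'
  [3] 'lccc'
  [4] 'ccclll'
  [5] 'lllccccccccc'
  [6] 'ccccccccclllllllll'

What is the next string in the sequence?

Rewriting the 18 symbols of ccccccccclllllllll one by one yields l l l l l l l l l ccc ccc ccc ccc ccc ccc ccc ccc ccc; concatenated:

lllllllllccccccccccccccccccccccccccc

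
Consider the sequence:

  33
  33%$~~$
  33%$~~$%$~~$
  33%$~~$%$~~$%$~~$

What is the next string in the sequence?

33%$~~$%$~~$%$~~$%$~~$

Each term is the previous one with %$~~$ appended.
One more step from 33%$~~$%$~~$%$~~$ gives the answer.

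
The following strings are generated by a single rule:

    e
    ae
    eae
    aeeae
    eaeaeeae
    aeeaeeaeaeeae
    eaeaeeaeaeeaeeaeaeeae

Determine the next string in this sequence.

aeeaeeaeaeeaeeaeaeeaeaeeaeeaeaeeae

Each term (from the third on) is the two preceding terms concatenated in order: term 3 = e·ae = eae.
The next term joins aeeaeeaeaeeae and eaeaeeaeaeeaeeaeaeeae.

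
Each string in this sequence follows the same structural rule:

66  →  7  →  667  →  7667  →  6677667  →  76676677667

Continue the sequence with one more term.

667766776676677667

From term 3 onward, concatenate the second-to-last term with the last: 66·7 = 667, 7·667 = 7667, …
So term 7 is 6677667·76676677667.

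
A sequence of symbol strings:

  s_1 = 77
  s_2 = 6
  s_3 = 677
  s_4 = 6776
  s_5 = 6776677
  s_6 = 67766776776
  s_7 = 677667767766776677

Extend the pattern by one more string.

Each term (from the third on) is the previous term followed by the one before it: term 3 = 6·77 = 677.
So term 8 is 677667767766776677·67766776776.

67766776776677667767766776776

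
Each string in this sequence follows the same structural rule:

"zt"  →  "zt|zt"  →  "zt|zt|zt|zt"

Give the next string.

zt|zt|zt|zt|zt|zt|zt|zt

Every step duplicates the string with '|' between the halves.
One more doubling of zt|zt|zt|zt gives the answer.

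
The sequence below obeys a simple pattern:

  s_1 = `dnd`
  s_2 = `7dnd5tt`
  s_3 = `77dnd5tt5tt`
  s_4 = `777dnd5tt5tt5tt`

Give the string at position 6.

77777dnd5tt5tt5tt5tt5tt

s(k+1) = 7·s(k)·5tt, so each term gains 7 as a prefix and 5tt as a suffix.
From 777dnd5tt5tt5tt, 2 further steps: 777dnd5tt5tt5tt → 7777dnd5tt5tt5tt5tt → (answer).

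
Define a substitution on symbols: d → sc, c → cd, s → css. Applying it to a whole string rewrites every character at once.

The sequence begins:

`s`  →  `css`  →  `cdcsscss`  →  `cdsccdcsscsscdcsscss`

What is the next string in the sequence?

φ(cdsccdcsscsscdcsscss) expands symbol-by-symbol to cd sc css cd cd sc cd css css cd css css cd sc cd css css cd css css; joining the 20 pieces gives the next term.

cdsccsscdcdsccdcsscsscdcsscsscdsccdcsscsscdcsscss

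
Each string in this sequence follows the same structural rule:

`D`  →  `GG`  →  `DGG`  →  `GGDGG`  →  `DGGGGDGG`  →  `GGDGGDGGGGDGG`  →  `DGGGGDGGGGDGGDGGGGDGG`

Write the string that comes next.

This is a Fibonacci-style word recurrence s(k) = s(k−2)·s(k−1): e.g. D·GG = DGG.
So term 8 is GGDGGDGGGGDGG·DGGGGDGGGGDGGDGGGGDGG.

GGDGGDGGGGDGGDGGGGDGGGGDGGDGGGGDGG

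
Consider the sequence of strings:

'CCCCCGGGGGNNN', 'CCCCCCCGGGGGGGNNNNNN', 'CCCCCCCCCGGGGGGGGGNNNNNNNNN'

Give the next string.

Each string has the form C^{2n+3} G^{2n+3} N^{3n} (n = 1, 2, …).
At n = 4 the blocks have lengths 11, 11, 12.

CCCCCCCCCCCGGGGGGGGGGGNNNNNNNNNNNN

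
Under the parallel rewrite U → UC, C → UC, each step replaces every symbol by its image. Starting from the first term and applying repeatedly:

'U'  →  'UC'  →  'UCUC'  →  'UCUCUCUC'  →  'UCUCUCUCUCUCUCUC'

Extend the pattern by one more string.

Rewriting the 16 symbols of UCUCUCUCUCUCUCUC one by one yields UC UC UC UC UC UC UC UC UC UC UC UC UC UC UC UC; concatenated:

UCUCUCUCUCUCUCUCUCUCUCUCUCUCUCUC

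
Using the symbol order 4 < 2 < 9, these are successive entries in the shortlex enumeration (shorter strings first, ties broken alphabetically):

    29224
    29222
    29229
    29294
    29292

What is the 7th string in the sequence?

Continuing the enumeration 2 steps past 29292: 29292 → 29299 → (answer).

29944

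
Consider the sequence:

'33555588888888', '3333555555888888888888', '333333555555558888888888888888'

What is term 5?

Each string has the form 3^{2n-2} 5^{2n} 8^{4n}, where the shown terms are n = 2, 3, 4.
Setting n = 6 gives 10, 12, 24 characters in each block.

3333333333555555555555888888888888888888888888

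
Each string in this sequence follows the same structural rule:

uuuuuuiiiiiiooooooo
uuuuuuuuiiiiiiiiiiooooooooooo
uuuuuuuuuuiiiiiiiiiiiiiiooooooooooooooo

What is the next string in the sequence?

The n-th term is 2n+2 u's then 4n-2 i's then 4n-1 o's, where the shown terms are n = 2, 3, 4.
At n = 5 the blocks have lengths 12, 18, 19.

uuuuuuuuuuuuiiiiiiiiiiiiiiiiiiooooooooooooooooooo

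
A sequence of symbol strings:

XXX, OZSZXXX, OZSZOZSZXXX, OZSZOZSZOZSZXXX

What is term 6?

OZSZOZSZOZSZOZSZOZSZXXX

Every step adds OZSZ at the front: s(k+1) = OZSZ·s(k).
From OZSZOZSZOZSZXXX, 2 further steps: OZSZOZSZOZSZXXX → OZSZOZSZOZSZOZSZXXX → (answer).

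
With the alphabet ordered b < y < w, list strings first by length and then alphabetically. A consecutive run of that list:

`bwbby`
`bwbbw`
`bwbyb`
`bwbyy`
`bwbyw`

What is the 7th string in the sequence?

Advancing 2 positions from bwbyw through bwbyw → bwbwb reaches term 7.

bwbwy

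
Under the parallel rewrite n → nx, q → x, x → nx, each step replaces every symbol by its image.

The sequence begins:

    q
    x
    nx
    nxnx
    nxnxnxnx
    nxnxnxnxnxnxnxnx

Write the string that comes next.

Replace each of the 16 characters of nxnxnxnxnxnxnxnx in place — nx nx nx nx nx nx nx nx nx nx nx nx nx nx nx nx — and concatenate.

nxnxnxnxnxnxnxnxnxnxnxnxnxnxnxnx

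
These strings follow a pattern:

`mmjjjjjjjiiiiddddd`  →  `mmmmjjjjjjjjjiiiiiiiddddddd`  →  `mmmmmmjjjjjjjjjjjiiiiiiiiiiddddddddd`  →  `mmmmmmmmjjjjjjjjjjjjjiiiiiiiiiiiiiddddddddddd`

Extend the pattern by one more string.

mmmmmmmmmmjjjjjjjjjjjjjjjiiiiiiiiiiiiiiiiddddddddddddd

Term n consists of 2n-2 m's, followed by 2n+3 j's, followed by 3n-2 i's, followed by 2n+1 d's, where the shown terms are n = 2, 3, 4, 5.
Setting n = 6 gives 10, 15, 16, 13 characters in each block.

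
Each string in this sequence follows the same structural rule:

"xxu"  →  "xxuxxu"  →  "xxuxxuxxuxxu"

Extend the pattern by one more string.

xxuxxuxxuxxuxxuxxuxxuxxu

Each string is two copies of the previous one concatenated.
So the next term is two copies of xxuxxuxxuxxu.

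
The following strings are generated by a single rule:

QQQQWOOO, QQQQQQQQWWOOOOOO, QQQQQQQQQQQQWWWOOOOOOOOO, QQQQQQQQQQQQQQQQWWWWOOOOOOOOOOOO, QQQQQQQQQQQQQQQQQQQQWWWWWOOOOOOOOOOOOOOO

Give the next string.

The n-th term is 4n Q's then n W's then 3n O's (n = 1, 2, …).
Setting n = 6 gives 24, 6, 18 characters in each block.

QQQQQQQQQQQQQQQQQQQQQQQQWWWWWWOOOOOOOOOOOOOOOOOO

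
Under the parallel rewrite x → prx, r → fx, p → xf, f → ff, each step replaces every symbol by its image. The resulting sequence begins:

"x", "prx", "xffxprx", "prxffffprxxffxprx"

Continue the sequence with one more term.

xffxprxffffffffxffxprxprxffffprxxffxprx

φ(prxffffprxxffxprx) expands symbol-by-symbol to xf fx prx ff ff ff ff xf fx prx prx ff ff prx xf fx prx; joining the 17 pieces gives the next term.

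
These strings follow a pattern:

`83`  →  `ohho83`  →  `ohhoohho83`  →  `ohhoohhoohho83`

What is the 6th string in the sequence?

ohhoohhoohhoohhoohho83

Every step adds ohho at the front: s(k+1) = ohho·s(k).
From ohhoohhoohho83, 2 further steps: ohhoohhoohho83 → ohhoohhoohhoohho83 → (answer).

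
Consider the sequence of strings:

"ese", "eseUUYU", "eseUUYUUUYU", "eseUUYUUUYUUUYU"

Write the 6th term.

eseUUYUUUYUUUYUUUYUUUYU

Every step adds UUYU to the end: s(k+1) = s(k)·UUYU.
From eseUUYUUUYUUUYU, 2 further steps: eseUUYUUUYUUUYU → eseUUYUUUYUUUYUUUYU → (answer).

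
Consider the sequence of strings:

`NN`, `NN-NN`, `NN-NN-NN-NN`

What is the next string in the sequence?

Each string is two copies of the previous one joined by '-'.
Doubling NN-NN-NN-NN with '-' between the halves:

NN-NN-NN-NN-NN-NN-NN-NN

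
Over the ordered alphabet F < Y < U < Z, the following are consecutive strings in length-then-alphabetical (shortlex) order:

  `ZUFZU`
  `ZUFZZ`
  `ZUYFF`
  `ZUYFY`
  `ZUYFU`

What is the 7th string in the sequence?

ZUYYF

Advancing 2 positions from ZUYFU through ZUYFU → ZUYFZ reaches term 7.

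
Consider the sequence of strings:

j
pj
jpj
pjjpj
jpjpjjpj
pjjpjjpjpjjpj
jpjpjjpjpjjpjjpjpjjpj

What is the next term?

Each term (from the third on) is the two preceding terms concatenated in order: term 3 = j·pj = jpj.
Continuing: pjjpjjpjpjjpj · jpjpjjpjpjjpjjpjpjjpj gives term 8.

pjjpjjpjpjjpjjpjpjjpjpjjpjjpjpjjpj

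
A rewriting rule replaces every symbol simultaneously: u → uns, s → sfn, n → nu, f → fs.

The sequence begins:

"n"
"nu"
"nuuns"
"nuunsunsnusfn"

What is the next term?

nuunsunsnusfnunsnusfnnuunssfnfsnu

Replace each of the 13 characters of nuunsunsnusfn in place — nu uns uns nu sfn uns nu sfn nu uns sfn fs nu — and concatenate.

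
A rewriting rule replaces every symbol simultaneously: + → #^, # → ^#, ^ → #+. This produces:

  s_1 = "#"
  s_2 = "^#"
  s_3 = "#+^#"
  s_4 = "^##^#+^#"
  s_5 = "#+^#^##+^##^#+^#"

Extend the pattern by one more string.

Replace each of the 16 characters of #+^#^##+^##^#+^# in place — ^# #^ #+ ^# #+ ^# ^# #^ #+ ^# ^# #+ ^# #^ #+ ^# — and concatenate.

^##^#+^##+^#^##^#+^#^##+^##^#+^#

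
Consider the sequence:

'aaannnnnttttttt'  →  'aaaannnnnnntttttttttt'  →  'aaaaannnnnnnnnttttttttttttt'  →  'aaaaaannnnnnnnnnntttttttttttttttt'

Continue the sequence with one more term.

aaaaaaannnnnnnnnnnnnttttttttttttttttttt

The n-th term is n+1 a's then 2n+1 n's then 3n+1 t's, where the shown terms are n = 2, 3, 4, 5.
Setting n = 6 gives 7, 13, 19 characters in each block.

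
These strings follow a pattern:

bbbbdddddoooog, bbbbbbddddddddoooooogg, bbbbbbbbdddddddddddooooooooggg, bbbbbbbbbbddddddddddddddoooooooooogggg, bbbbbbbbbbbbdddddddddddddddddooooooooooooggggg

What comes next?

The n-th term is 2n b's then 3n-1 d's then 2n o's then n-1 g's, where the shown terms are n = 2, 3, 4, 5, 6.
At n = 7 the blocks have lengths 14, 20, 14, 6.

bbbbbbbbbbbbbbddddddddddddddddddddoooooooooooooogggggg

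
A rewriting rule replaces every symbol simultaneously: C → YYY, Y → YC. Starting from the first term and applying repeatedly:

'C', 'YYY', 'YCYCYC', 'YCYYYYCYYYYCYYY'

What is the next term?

Rewriting the 15 symbols of YCYYYYCYYYYCYYY one by one yields YC YYY YC YC YC YC YYY YC YC YC YC YYY YC YC YC; concatenated:

YCYYYYCYCYCYCYYYYCYCYCYCYYYYCYCYC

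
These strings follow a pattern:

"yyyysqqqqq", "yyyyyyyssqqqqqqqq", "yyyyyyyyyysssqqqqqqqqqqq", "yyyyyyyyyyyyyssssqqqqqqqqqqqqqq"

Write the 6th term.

yyyyyyyyyyyyyyyyyyyssssssqqqqqqqqqqqqqqqqqqqq

The n-th term is 3n+1 y's then n s's then 3n+2 q's (n = 1, 2, …).
Setting n = 6 gives 19, 6, 20 characters in each block.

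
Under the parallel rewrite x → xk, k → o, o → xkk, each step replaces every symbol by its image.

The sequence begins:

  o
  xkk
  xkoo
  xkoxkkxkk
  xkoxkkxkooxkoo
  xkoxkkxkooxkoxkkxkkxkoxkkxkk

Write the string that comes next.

xkoxkkxkooxkoxkkxkkxkoxkkxkooxkooxkoxkkxkooxkoo

Replace each of the 28 characters of xkoxkkxkooxkoxkkxkkxkoxkkxkk in place — xk o xkk xk o o xk o xkk xkk xk o xkk xk o o xk o o xk o xkk xk o o xk o o — and concatenate.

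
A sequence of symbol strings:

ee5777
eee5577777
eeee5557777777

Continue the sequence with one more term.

eeeee5555777777777

Each string has the form e^{n+1} 5^{n} 7^{2n+1} (n = 1, 2, …).
Setting n = 4 gives 5, 4, 9 characters in each block.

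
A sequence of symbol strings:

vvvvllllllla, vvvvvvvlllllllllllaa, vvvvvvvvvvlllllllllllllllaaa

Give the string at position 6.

vvvvvvvvvvvvvvvvvvvlllllllllllllllllllllllllllaaaaaa

The n-th term is 3n+1 v's then 4n+3 l's then n a's (n = 1, 2, …).
At n = 6 the blocks have lengths 19, 27, 6.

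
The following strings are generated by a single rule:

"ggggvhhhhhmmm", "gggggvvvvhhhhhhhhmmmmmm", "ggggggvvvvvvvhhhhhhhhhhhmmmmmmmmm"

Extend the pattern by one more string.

The n-th term is n+3 g's then 3n-2 v's then 3n+2 h's then 3n m's (n = 1, 2, …).
For the next term, n = 4, so the run lengths are 7, 10, 14, 12.

gggggggvvvvvvvvvvhhhhhhhhhhhhhhmmmmmmmmmmmm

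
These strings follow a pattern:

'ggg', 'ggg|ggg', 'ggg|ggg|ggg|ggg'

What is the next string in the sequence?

Each string is two copies of the previous one joined by '|'.
One more doubling of ggg|ggg|ggg|ggg gives the answer.

ggg|ggg|ggg|ggg|ggg|ggg|ggg|ggg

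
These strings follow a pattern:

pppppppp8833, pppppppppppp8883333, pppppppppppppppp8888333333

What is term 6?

pppppppppppppppppppppppppppp8888888333333333333

Each string has the form p^{4n} 8^{n} 3^{2n-2}, where the shown terms are n = 2, 3, 4.
Setting n = 7 gives 28, 7, 12 characters in each block.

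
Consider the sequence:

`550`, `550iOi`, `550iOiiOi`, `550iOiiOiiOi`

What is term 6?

Each term is the previous one with iOi appended.
From 550iOiiOiiOi, 2 further steps: 550iOiiOiiOi → 550iOiiOiiOiiOi → (answer).

550iOiiOiiOiiOiiOi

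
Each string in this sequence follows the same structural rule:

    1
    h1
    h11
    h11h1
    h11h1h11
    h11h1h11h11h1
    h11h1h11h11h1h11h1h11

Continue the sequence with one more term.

From term 3 onward, concatenate the last term with the second-to-last: h1·1 = h11, h11·h1 = h11h1, …
Continuing: h11h1h11h11h1h11h1h11 · h11h1h11h11h1 gives term 8.

h11h1h11h11h1h11h1h11h11h1h11h11h1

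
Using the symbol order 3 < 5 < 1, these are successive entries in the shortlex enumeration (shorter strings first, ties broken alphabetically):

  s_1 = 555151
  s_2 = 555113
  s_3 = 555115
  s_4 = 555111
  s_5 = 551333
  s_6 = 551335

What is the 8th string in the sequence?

551353

Stepping forward 2 times from 551335: 551335 → 551331, then the target.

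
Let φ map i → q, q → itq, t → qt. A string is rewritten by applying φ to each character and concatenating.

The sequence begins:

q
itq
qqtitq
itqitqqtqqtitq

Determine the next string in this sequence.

Replace each of the 14 characters of itqitqqtqqtitq in place — q qt itq q qt itq itq qt itq itq qt q qt itq — and concatenate.

qqtitqqqtitqitqqtitqitqqtqqtitq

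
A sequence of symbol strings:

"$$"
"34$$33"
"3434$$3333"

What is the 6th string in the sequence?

3434343434$$3333333333

Each term wraps the previous one in 34 on the left and 33 on the right.
From 3434$$3333, 3 further steps: 3434$$3333 → 343434$$333333 → 34343434$$33333333 → (answer).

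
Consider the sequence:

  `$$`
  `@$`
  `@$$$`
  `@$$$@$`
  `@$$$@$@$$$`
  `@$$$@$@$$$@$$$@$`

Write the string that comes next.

@$$$@$@$$$@$$$@$@$$$@$@$$$

Each term (from the third on) is the previous term followed by the one before it: term 3 = @$·$$ = @$$$.
So term 7 is @$$$@$@$$$@$$$@$·@$$$@$@$$$.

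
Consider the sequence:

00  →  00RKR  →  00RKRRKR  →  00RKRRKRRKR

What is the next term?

00RKRRKRRKRRKR

Each term is the previous one with RKR appended.
So the next term is 00RKRRKRRKR·RKR.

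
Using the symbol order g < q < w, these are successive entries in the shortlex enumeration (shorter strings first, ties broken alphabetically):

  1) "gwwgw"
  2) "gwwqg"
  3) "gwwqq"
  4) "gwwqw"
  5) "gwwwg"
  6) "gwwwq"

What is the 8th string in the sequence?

qgggg

Continuing the enumeration 2 steps past gwwwq: gwwwq → gwwww → (answer).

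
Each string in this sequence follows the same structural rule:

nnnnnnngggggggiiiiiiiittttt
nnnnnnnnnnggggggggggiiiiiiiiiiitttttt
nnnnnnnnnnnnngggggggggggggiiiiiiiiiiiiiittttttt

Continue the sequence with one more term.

nnnnnnnnnnnnnnnnggggggggggggggggiiiiiiiiiiiiiiiiitttttttt

Term n consists of 3n+1 n's, followed by 3n+1 g's, followed by 3n+2 i's, followed by n+3 t's, where the shown terms are n = 2, 3, 4.
At n = 5 the blocks have lengths 16, 16, 17, 8.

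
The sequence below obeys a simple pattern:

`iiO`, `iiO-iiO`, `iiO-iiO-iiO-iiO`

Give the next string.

Every step duplicates the string with '-' between the halves.
So the next term is two copies of iiO-iiO-iiO-iiO with '-' between the halves.

iiO-iiO-iiO-iiO-iiO-iiO-iiO-iiO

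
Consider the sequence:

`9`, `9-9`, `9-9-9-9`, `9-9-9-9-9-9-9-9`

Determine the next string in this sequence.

9-9-9-9-9-9-9-9-9-9-9-9-9-9-9-9

s(k+1) = s(k)·-·s(k) — each term doubles the last with '-' between the halves.
One more doubling of 9-9-9-9-9-9-9-9 gives the answer.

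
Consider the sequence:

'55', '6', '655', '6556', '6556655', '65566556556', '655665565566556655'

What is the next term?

65566556556655665565566556556

This is a Fibonacci-style word recurrence s(k) = s(k−1)·s(k−2): e.g. 6·55 = 655.
Continuing: 655665565566556655 · 65566556556 gives term 8.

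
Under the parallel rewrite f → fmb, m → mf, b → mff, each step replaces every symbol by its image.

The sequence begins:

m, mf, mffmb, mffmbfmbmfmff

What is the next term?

mffmbfmbmfmfffmbmfmffmffmbmffmbfmb

Replace each of the 13 characters of mffmbfmbmfmff in place — mf fmb fmb mf mff fmb mf mff mf fmb mf fmb fmb — and concatenate.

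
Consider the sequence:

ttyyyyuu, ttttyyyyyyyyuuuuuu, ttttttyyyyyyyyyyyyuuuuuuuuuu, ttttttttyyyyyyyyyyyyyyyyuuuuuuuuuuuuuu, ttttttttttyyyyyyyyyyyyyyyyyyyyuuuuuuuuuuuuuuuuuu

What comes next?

Each string has the form t^{2n} y^{4n} u^{4n-2} (n = 1, 2, …).
At n = 6 the blocks have lengths 12, 24, 22.

ttttttttttttyyyyyyyyyyyyyyyyyyyyyyyyuuuuuuuuuuuuuuuuuuuuuu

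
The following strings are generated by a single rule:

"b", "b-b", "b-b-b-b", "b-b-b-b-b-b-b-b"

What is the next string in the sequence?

b-b-b-b-b-b-b-b-b-b-b-b-b-b-b-b

s(k+1) = s(k)·-·s(k) — each term doubles the last with '-' between the halves.
So the next term is two copies of b-b-b-b-b-b-b-b with '-' between the halves.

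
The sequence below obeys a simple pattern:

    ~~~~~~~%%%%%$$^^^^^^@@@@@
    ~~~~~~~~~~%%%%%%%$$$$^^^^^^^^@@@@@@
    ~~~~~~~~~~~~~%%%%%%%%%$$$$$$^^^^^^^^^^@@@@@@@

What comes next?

Each string has the form ~^{3n+1} %^{2n+1} $^{2n-2} ^^{2n+2} @^{n+3}, where the shown terms are n = 2, 3, 4.
At n = 5 the blocks have lengths 16, 11, 8, 12, 8.

~~~~~~~~~~~~~~~~%%%%%%%%%%%$$$$$$$$^^^^^^^^^^^^@@@@@@@@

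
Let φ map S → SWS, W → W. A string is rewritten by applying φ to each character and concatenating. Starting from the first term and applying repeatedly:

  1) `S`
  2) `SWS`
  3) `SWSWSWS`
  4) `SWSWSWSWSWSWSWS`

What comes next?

SWSWSWSWSWSWSWSWSWSWSWSWSWSWSWS

Replace each of the 15 characters of SWSWSWSWSWSWSWS in place — SWS W SWS W SWS W SWS W SWS W SWS W SWS W SWS — and concatenate.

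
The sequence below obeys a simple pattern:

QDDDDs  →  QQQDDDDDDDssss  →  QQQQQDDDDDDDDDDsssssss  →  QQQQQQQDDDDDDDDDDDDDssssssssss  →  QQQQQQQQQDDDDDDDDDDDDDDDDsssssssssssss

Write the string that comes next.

Term n consists of 2n-1 Q's, followed by 3n+1 D's, followed by 3n-2 s's (n = 1, 2, …).
For the next term, n = 6, so the run lengths are 11, 19, 16.

QQQQQQQQQQQDDDDDDDDDDDDDDDDDDDssssssssssssssss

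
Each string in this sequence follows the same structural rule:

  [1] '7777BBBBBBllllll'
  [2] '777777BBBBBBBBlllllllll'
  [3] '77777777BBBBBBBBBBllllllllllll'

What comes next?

The n-th term is 2n 7's then 2n+2 B's then 3n l's, where the shown terms are n = 2, 3, 4.
For the next term, n = 5, so the run lengths are 10, 12, 15.

7777777777BBBBBBBBBBBBlllllllllllllll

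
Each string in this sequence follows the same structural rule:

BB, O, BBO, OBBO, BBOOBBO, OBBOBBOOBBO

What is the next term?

From term 3 onward, concatenate the second-to-last term with the last: BB·O = BBO, O·BBO = OBBO, …
Continuing: BBOOBBO · OBBOBBOOBBO gives term 7.

BBOOBBOOBBOBBOOBBO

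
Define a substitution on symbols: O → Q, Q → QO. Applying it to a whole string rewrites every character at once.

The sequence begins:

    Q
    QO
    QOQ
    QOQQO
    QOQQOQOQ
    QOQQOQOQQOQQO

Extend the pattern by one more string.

Applying the rule to each of the 13 symbols of QOQQOQOQQOQQO gives the pieces QO Q QO QO Q QO Q QO QO Q QO QO Q, which concatenate to the answer.

QOQQOQOQQOQQOQOQQOQOQ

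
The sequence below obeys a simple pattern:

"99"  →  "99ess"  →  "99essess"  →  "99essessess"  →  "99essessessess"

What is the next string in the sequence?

The strings grow by a fixed suffix ess each time.
Applying this once more to 99essessessess:

99essessessessess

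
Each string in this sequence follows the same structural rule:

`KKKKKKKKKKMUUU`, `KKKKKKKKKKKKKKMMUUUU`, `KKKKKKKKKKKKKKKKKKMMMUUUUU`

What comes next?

The n-th term is 4n+2 K's then n-1 M's then n+1 U's, where the shown terms are n = 2, 3, 4.
Setting n = 5 gives 22, 4, 6 characters in each block.

KKKKKKKKKKKKKKKKKKKKKKMMMMUUUUUU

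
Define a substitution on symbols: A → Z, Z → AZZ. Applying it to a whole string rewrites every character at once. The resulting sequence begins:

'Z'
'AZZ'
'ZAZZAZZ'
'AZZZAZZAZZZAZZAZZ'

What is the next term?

φ(AZZZAZZAZZZAZZAZZ) expands symbol-by-symbol to Z AZZ AZZ AZZ Z AZZ AZZ Z AZZ AZZ AZZ Z AZZ AZZ Z AZZ AZZ; joining the 17 pieces gives the next term.

ZAZZAZZAZZZAZZAZZZAZZAZZAZZZAZZAZZZAZZAZZ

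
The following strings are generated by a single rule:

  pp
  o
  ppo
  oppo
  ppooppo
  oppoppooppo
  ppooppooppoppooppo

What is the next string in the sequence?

From term 3 onward, concatenate the second-to-last term with the last: pp·o = ppo, o·ppo = oppo, …
So term 8 is oppoppooppo·ppooppooppoppooppo.

oppoppooppoppooppooppoppooppo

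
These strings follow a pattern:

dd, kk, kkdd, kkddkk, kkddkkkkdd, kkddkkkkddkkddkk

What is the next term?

kkddkkkkddkkddkkkkddkkkkdd

This is a Fibonacci-style word recurrence s(k) = s(k−1)·s(k−2): e.g. kk·dd = kkdd.
Continuing: kkddkkkkddkkddkk · kkddkkkkdd gives term 7.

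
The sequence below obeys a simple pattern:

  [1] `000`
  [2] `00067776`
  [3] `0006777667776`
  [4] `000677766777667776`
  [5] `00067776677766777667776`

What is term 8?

00067776677766777667776677766777667776

Every step adds 67776 to the end: s(k+1) = s(k)·67776.
From 00067776677766777667776, 3 further steps: 00067776677766777667776 → 0006777667776677766777667776 → 000677766777667776677766777667776 → (answer).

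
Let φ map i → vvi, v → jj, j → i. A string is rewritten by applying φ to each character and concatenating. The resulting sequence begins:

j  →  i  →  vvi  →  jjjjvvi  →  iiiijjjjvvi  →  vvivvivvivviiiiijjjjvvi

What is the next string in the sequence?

jjjjvvijjjjvvijjjjvvijjjjvvivvivvivvivviiiiijjjjvvi

Applying the rule to each of the 23 symbols of vvivvivvivviiiiijjjjvvi gives the pieces jj jj vvi jj jj vvi jj jj vvi jj jj vvi vvi vvi vvi vvi i i i i jj jj vvi, which concatenate to the answer.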